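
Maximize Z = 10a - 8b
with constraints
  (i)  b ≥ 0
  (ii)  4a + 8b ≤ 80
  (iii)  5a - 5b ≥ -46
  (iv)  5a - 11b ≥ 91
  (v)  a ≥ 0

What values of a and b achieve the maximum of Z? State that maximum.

a = 20, b = 0, maximum Z = 200

Extreme points and Z = 10a - 8b:
  (20, 0) → Z = 200
  (91/5, 0) → Z = 182
  (134/7, 3/7) → Z = 188

At the optimal vertex, b = 0 and 4a + 8b = 80.
Solving simultaneously gives a = 20, b = 0.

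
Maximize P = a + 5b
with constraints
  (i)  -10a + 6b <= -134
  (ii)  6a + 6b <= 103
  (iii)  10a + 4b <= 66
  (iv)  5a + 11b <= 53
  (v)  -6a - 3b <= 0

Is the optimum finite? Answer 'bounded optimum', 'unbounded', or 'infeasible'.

Vertices and P = a + 5b:
  (233/25, -34/5) → P = -617/25
  (67/11, -134/11) → P = -603/11
  (33, -66) → P = -297
The feasible region has finitely many vertices and no improving ray; the maximum is -617/25 at (233/25, -34/5).

bounded optimum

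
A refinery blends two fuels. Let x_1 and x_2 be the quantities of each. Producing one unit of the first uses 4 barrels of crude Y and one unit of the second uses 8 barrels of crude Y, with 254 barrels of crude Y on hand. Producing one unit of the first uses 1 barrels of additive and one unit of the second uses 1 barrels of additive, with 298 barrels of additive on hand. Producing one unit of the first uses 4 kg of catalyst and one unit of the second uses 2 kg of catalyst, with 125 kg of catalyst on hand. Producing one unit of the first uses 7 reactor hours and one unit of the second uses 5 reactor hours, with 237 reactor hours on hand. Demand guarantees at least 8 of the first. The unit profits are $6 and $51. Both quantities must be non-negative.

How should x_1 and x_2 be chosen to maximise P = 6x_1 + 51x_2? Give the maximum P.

Extreme points and P = 6x_1 + 51x_2:
  (125/4, 0) → P = 375/2
  (8, 0) → P = 48
  (313/18, 415/18) → P = 7681/6
  (8, 111/4) → P = 5853/4
  (151/6, 73/6) → P = 1543/2

x_1 = 8, x_2 = 111/4, maximum P = 5853/4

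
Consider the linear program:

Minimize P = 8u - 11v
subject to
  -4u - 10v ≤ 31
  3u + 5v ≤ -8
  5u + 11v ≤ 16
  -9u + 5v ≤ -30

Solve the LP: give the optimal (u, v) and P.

Corner points and P = 8u - 11v:
  (15/2, -61/10) → P = 1271/10
  (29/22, -399/110) → P = 5549/110
  (11/6, -27/10) → P = 1331/30

u = 11/6, v = -27/10, minimum P = 1331/30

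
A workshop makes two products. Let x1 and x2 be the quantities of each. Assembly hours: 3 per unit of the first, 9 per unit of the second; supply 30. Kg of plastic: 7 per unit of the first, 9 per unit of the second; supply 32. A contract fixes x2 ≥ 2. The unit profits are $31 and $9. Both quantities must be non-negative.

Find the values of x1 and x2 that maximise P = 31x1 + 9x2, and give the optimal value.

x1 = 2, x2 = 2, maximum P = 80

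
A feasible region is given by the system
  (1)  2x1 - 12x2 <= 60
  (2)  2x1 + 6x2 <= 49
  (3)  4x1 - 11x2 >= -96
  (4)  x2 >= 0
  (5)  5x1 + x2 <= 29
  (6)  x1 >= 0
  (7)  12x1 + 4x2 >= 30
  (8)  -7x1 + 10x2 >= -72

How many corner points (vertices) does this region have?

Intersecting each pair of boundary lines and keeping only the points that satisfy every inequality leaves:
  (125/28, 187/28)
  (0, 49/6)
  (29/5, 0)
  (5/2, 0)
  (0, 15/2)

5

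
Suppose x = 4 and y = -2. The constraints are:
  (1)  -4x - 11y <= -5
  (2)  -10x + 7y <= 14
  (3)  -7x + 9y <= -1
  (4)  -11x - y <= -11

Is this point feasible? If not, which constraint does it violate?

not feasible — violates (1)

Constraint (1): -4x - 11y = 6, which is not ≤ -5. All other constraints are satisfied.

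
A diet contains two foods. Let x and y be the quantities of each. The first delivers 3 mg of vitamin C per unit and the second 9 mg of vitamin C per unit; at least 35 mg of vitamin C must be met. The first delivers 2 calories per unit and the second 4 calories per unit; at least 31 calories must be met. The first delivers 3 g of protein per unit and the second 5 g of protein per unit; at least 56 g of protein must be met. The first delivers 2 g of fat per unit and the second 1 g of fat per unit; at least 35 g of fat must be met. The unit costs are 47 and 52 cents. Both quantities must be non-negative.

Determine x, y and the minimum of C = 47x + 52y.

Extreme points and C = 47x + 52y:
  (0, 35) → C = 1820
  (56/3, 0) → C = 2632/3
  (17, 1) → C = 851
The feasible region is unbounded (it extends along (0, 1), (1, 0)), but C strictly increases along every unbounded feasible direction, so there is no improving ray and the minimum is attained at a vertex.

x = 17, y = 1, minimum C = 851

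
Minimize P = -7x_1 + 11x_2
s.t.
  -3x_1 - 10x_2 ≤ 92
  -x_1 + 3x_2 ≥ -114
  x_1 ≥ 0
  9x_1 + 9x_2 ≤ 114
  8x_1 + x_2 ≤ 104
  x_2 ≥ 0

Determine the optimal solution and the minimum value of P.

Feasible corners and P = -7x_1 + 11x_2:
  (0, 38/3) → P = 418/3
  (0, 0) → P = 0
  (38/3, 0) → P = -266/3

x_1 = 38/3, x_2 = 0, minimum P = -266/3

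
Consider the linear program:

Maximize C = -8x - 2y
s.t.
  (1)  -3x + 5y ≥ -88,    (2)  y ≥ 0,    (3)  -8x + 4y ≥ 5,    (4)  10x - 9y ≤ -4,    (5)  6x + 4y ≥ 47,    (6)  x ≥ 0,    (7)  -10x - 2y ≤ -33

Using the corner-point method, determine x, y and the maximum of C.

x = 19/14, y = 68/7, maximum C = -212/7

The feasible region is unbounded (it extends along (0, 1), (1, 2)), but C strictly decreases along every unbounded feasible direction, so there is no improving ray and the maximum is attained at a vertex.

The optimum lies where 6x + 4y = 47 and -10x - 2y = -33.
Solving simultaneously gives x = 19/14, y = 68/7.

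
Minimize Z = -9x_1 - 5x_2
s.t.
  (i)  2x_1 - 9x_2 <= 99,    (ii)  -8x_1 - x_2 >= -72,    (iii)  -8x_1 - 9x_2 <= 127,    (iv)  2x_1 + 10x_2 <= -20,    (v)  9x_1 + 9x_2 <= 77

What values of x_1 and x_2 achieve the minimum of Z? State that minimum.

x_1 = 370/39, x_2 = -152/39, minimum Z = -2570/39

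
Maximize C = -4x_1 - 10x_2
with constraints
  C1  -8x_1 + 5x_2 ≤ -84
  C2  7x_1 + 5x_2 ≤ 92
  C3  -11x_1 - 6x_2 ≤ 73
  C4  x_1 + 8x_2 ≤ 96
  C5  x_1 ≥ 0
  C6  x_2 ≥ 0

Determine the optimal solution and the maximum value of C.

Extreme points and C = -4x_1 - 10x_2:
  (176/15, 148/75) → C = -200/3
  (21/2, 0) → C = -42
  (92/7, 0) → C = -368/7

x_1 = 21/2, x_2 = 0, maximum C = -42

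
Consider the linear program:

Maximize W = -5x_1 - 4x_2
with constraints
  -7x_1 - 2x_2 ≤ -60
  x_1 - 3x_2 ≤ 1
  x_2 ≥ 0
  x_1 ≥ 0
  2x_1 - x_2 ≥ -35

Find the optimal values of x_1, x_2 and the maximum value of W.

Feasible corners and W = -5x_1 - 4x_2:
  (182/23, 53/23) → W = -1122/23
  (0, 30) → W = -120
  (0, 35) → W = -140
The feasible region is unbounded (it extends along (1, 2), (3, 1)), but W strictly decreases along every unbounded feasible direction, so there is no improving ray and the maximum is attained at a vertex.

x_1 = 182/23, x_2 = 53/23, maximum W = -1122/23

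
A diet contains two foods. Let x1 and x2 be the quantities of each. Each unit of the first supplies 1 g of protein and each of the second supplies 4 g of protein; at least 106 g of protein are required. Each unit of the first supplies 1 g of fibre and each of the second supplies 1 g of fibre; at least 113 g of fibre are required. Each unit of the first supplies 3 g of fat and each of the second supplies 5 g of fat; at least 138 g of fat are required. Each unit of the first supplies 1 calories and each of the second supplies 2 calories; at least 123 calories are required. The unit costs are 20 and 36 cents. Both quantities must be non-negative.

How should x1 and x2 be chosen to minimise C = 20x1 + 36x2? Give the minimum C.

Extreme points and C = 20x1 + 36x2:
  (0, 113) → C = 4068
  (123, 0) → C = 2460
  (103, 10) → C = 2420
The feasible region is unbounded (it extends along (0, 1), (1, 0)), but C strictly increases along every unbounded feasible direction, so there is no improving ray and the minimum is attained at a vertex.

The optimum lies where x1 + x2 = 113 and x1 + 2x2 = 123.
Solving simultaneously gives x1 = 103, x2 = 10.

x1 = 103, x2 = 10, minimum C = 2420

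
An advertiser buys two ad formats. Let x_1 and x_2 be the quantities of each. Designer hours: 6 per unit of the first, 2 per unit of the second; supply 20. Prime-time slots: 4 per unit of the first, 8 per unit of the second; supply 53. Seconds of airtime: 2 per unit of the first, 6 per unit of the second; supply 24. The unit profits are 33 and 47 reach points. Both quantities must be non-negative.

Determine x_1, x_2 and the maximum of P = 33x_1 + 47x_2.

x_1 = 9/4, x_2 = 13/4, maximum P = 227

Extreme points and P = 33x_1 + 47x_2:
  (0, 0) → P = 0
  (0, 4) → P = 188
  (10/3, 0) → P = 110
  (9/4, 13/4) → P = 227

The optimum lies where 6x_1 + 2x_2 = 20 and 2x_1 + 6x_2 = 24.
Solving simultaneously gives x_1 = 9/4, x_2 = 13/4.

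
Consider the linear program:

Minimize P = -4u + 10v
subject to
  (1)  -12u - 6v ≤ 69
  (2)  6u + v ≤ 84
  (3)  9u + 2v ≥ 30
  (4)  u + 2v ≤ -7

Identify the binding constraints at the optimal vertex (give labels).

Corner points and P = -4u + 10v:
  (191/8, -237/4) → P = -688
  (53/5, -327/10) → P = -1847/5
  (175/11, -126/11) → P = -1960/11
  (37/8, -93/16) → P = -613/8

The minimum is at (191/8, -237/4). Substituting into each constraint, equality holds for (1) and (2); the remaining constraints have slack.

(1) and (2)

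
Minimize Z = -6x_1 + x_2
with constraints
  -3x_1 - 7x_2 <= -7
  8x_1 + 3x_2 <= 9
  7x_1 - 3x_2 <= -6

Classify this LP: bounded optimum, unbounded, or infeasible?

Feasible corners and Z = -6x_1 + x_2:
  (-21/58, 67/58) → Z = 193/58
  (1/5, 37/15) → Z = 19/15
The feasible region has finitely many vertices and no improving ray; the minimum is 19/15 at (1/5, 37/15).

bounded optimum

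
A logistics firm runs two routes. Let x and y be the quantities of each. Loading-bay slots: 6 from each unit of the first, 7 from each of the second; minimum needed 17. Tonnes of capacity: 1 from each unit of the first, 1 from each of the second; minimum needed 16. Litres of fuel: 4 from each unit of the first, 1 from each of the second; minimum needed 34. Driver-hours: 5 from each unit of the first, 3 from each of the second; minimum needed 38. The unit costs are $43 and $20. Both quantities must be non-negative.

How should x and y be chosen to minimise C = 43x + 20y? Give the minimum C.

Corner points and C = 43x + 20y:
  (0, 34) → C = 680
  (16, 0) → C = 688
  (6, 10) → C = 458
The feasible region is unbounded (it extends along (0, 1), (1, 0)), but C strictly increases along every unbounded feasible direction, so there is no improving ray and the minimum is attained at a vertex.

At the optimal vertex, x + y = 16 and 4x + y = 34.
Solving simultaneously gives x = 6, y = 10.

x = 6, y = 10, minimum C = 458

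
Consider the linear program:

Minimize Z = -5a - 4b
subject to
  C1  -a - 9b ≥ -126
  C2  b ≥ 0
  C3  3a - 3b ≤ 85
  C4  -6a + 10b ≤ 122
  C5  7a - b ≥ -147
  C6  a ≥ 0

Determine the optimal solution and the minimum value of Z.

a = 381/10, b = 293/30, minimum Z = -6887/30

Extreme points and Z = -5a - 4b:
  (381/10, 293/30) → Z = -6887/30
  (81/32, 439/32) → Z = -2161/32
  (85/3, 0) → Z = -425/3
  (0, 0) → Z = 0
  (0, 61/5) → Z = -244/5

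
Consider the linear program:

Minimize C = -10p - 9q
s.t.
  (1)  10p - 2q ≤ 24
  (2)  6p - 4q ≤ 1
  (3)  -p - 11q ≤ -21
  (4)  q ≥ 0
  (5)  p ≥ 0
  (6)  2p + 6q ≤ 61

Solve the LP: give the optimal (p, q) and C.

Corner points and C = -10p - 9q:
  (47/14, 67/14) → C = -1073/14
  (133/32, 281/32) → C = -3859/32
  (19/14, 25/14) → C = -415/14
  (0, 21/11) → C = -189/11
  (0, 61/6) → C = -183/2

p = 133/32, q = 281/32, minimum C = -3859/32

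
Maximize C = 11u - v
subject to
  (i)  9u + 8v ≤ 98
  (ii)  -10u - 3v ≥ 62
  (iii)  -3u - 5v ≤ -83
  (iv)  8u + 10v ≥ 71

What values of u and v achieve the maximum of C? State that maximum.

u = -559/41, v = 1016/41, maximum C = -7165/41

Feasible corners and C = 11u - v:
  (-790/53, 1538/53) → C = -10228/53
  (-559/41, 1016/41) → C = -7165/41
  (-95/2, 451/10) → C = -2838/5
The feasible region is unbounded (it extends along (-8, 9), (-5, 4)), but C strictly decreases along every unbounded feasible direction, so there is no improving ray and the maximum is attained at a vertex.

The optimum lies where -10u - 3v = 62 and -3u - 5v = -83.
Solving simultaneously gives u = -559/41, v = 1016/41.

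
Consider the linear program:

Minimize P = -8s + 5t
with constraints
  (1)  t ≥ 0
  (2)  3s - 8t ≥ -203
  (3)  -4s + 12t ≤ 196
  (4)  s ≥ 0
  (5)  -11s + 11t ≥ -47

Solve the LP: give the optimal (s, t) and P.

The optimum lies where -4s + 12t = 196 and -11s + 11t = -47.
Solving simultaneously gives s = 340/11, t = 293/11.

s = 340/11, t = 293/11, minimum P = -1255/11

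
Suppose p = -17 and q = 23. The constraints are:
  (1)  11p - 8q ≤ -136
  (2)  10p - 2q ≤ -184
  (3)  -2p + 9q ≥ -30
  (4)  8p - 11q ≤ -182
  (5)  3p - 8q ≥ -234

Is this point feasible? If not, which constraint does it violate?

Constraint (5): 3p - 8q = -235, which is not ≥ -234. All other constraints are satisfied.

not feasible — violates (5)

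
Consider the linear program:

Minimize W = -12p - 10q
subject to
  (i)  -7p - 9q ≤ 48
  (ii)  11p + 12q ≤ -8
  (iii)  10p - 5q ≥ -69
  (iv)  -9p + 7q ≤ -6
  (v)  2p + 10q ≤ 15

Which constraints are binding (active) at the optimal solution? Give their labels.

Vertices and W = -12p - 10q:
  (168/5, -472/15) → W = -1328/15
  (-141/65, -237/65) → W = 4062/65
  (16/185, -138/185) → W = 1188/185

The minimum is at (168/5, -472/15). Substituting into each constraint, equality holds for (i) and (ii); the remaining constraints have slack.

(i) and (ii)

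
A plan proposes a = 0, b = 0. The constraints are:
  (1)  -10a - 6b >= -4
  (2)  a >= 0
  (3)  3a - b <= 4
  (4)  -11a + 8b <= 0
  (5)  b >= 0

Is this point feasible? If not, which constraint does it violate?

feasible

(1): 0 ≥ -4 ✓
(2): 0 ≥ 0 ✓
(3): 0 ≤ 4 ✓
(4): 0 ≤ 0 ✓
(5): 0 ≥ 0 ✓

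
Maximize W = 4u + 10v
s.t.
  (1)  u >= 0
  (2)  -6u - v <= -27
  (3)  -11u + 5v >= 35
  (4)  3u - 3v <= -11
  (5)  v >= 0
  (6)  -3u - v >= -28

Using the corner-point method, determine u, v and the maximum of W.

u = 0, v = 28, maximum W = 280

Feasible corners and W = 4u + 10v:
  (0, 27) → W = 270
  (0, 28) → W = 280
  (100/41, 507/41) → W = 5470/41
  (105/26, 413/26) → W = 175

The binding constraints are u = 0 and -3u - v = -28.
Solving simultaneously gives u = 0, v = 28.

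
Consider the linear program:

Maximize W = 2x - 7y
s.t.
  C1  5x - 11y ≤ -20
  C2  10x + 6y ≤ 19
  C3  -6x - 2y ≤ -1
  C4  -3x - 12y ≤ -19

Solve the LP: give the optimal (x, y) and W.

Feasible corners and W = 2x - 7y:
  (89/140, 59/28) → W = -1887/140
  (-1/3, 5/3) → W = -37/3
  (-2, 13/2) → W = -99/2
  (-13/33, 37/22) → W = -829/66

x = -1/3, y = 5/3, maximum W = -37/3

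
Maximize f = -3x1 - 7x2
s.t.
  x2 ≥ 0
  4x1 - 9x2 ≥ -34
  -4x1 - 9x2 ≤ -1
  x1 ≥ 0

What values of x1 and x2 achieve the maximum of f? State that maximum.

Extreme points and f = -3x1 - 7x2:
  (1/4, 0) → f = -3/4
  (0, 34/9) → f = -238/9
  (0, 1/9) → f = -7/9
The feasible region is unbounded (it extends along (1, 0), (9, 4)), but f strictly decreases along every unbounded feasible direction, so there is no improving ray and the maximum is attained at a vertex.

x1 = 1/4, x2 = 0, maximum f = -3/4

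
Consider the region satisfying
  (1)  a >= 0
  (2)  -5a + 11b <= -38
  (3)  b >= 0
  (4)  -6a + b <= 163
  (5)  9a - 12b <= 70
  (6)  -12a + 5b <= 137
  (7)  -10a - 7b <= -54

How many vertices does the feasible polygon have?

3

Of the 21 pairwise boundary intersections, those satisfying every inequality are:
  (38/5, 0)
  (314/39, 8/39)
  (70/9, 0)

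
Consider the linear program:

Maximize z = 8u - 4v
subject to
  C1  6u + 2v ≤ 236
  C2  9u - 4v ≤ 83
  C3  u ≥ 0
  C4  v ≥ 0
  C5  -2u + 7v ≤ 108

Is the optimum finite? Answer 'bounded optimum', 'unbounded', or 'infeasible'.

bounded optimum

Vertices and z = 8u - 4v:
  (83/9, 0) → z = 664/9
  (1013/55, 1138/55) → z = 3552/55
  (0, 0) → z = 0
  (0, 108/7) → z = -432/7
The feasible region has finitely many vertices and no improving ray; the maximum is 664/9 at (83/9, 0).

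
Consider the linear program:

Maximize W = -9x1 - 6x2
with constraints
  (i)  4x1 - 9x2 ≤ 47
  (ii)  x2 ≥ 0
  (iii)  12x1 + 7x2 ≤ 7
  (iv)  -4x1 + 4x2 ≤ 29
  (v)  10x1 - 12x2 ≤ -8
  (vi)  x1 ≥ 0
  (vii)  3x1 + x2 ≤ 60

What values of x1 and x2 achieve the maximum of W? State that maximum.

x1 = 0, x2 = 2/3, maximum W = -4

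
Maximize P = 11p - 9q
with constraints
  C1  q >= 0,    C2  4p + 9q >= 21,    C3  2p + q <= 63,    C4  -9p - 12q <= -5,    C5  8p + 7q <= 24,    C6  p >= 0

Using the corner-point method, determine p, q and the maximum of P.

Vertices and P = 11p - 9q:
  (69/44, 18/11) → P = 111/44
  (0, 7/3) → P = -21
  (0, 24/7) → P = -216/7

p = 69/44, q = 18/11, maximum P = 111/44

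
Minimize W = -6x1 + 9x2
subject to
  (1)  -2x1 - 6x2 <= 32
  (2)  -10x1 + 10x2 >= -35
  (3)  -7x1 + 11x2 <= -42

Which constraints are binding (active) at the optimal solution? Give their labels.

Feasible corners and W = -6x1 + 9x2:
  (-11/8, -39/8) → W = -285/8
  (-25/16, -77/16) → W = -543/16
  (-7/8, -35/8) → W = -273/8

The minimum is at (-11/8, -39/8). Substituting into each constraint, equality holds for (1) and (2); the remaining constraints have slack.

(1) and (2)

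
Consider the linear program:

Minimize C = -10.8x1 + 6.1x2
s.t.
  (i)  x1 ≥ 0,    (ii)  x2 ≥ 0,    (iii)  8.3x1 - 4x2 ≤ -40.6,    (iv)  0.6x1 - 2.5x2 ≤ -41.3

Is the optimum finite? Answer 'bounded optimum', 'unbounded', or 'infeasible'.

bounded optimum

Feasible corners and C = -10.8x1 + 6.1x2:
  (0, 16.52) → C = 100.772
  (1274/367, 31843/1835) → C = 1254463/18350
The feasible region has finitely many vertices and no improving ray; the minimum is 1254463/18350 at (1274/367, 31843/1835).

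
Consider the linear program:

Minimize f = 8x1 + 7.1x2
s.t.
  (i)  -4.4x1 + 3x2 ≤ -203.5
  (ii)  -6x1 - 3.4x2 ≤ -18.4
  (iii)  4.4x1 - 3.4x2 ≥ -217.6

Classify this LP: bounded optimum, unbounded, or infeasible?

unbounded

From the feasible point (37355/1648, -28501/824), moving in the direction (3.4, -6) keeps every constraint satisfied while f decreases without bound.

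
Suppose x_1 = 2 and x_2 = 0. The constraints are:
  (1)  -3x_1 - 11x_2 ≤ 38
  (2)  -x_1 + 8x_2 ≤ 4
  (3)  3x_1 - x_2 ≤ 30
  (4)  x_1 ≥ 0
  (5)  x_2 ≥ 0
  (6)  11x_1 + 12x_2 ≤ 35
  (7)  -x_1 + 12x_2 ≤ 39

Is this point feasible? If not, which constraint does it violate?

feasible

(1): -6 ≤ 38 ✓
(2): -2 ≤ 4 ✓
(3): 6 ≤ 30 ✓
(4): 2 ≥ 0 ✓
(5): 0 ≥ 0 ✓
(6): 22 ≤ 35 ✓
(7): -2 ≤ 39 ✓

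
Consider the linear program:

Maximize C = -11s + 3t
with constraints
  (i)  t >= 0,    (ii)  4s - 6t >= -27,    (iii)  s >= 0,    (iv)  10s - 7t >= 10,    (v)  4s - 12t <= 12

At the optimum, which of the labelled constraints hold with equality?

Corner points and C = -11s + 3t:
  (1, 0) → C = -11
  (3, 0) → C = -33
  (249/32, 155/16) → C = -1809/32
The feasible region is unbounded (it extends along (3, 1), (3, 2)), but C strictly decreases along every unbounded feasible direction, so there is no improving ray and the maximum is attained at a vertex.

The maximum is at (1, 0). Substituting into each constraint, equality holds for (i) and (iv); the remaining constraints have slack.

(i) and (iv)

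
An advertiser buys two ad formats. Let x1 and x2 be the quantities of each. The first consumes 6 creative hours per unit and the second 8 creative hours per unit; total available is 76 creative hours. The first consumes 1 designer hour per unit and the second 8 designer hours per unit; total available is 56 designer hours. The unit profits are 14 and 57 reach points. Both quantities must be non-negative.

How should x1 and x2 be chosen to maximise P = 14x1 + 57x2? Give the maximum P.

x1 = 4, x2 = 13/2, maximum P = 853/2

Corner points and P = 14x1 + 57x2:
  (0, 0) → P = 0
  (0, 7) → P = 399
  (38/3, 0) → P = 532/3
  (4, 13/2) → P = 853/2

At the optimal vertex, 6x1 + 8x2 = 76 and x1 + 8x2 = 56.
Solving simultaneously gives x1 = 4, x2 = 13/2.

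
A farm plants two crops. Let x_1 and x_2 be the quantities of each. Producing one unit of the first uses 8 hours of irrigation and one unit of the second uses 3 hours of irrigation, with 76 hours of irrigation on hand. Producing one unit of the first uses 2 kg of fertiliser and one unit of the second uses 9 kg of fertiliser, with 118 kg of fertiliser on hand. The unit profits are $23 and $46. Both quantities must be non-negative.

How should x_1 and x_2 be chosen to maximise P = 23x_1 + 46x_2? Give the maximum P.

Corner points and P = 23x_1 + 46x_2:
  (0, 0) → P = 0
  (0, 118/9) → P = 5428/9
  (19/2, 0) → P = 437/2
  (5, 12) → P = 667

x_1 = 5, x_2 = 12, maximum P = 667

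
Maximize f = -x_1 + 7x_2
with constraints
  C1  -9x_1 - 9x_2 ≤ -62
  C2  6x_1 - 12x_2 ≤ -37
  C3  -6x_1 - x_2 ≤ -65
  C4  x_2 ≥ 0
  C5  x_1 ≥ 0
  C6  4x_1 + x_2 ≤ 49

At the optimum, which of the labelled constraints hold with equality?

C3 and C6

Vertices and f = -x_1 + 7x_2:
  (743/78, 102/13) → f = 3541/78
  (551/54, 221/27) → f = 2543/54
  (8, 17) → f = 111

The maximum is at (8, 17). Substituting into each constraint, equality holds for C3 and C6; the remaining constraints have slack.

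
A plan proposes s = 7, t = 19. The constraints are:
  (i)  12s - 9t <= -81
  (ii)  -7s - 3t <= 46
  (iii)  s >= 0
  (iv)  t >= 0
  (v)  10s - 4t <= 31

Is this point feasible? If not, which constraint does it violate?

(i): -87 ≤ -81 ✓
(ii): -106 ≤ 46 ✓
(iii): 7 ≥ 0 ✓
(iv): 19 ≥ 0 ✓
(v): -6 ≤ 31 ✓

feasible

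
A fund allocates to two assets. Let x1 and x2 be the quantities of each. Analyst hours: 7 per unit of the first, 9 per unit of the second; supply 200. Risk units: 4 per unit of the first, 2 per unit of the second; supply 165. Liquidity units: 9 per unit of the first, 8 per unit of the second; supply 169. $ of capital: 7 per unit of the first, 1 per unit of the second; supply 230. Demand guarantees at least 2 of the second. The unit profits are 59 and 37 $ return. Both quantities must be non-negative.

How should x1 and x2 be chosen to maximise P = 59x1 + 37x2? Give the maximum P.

x1 = 17, x2 = 2, maximum P = 1077

Corner points and P = 59x1 + 37x2:
  (0, 169/8) → P = 6253/8
  (0, 2) → P = 74
  (17, 2) → P = 1077

The optimum lies where 9x1 + 8x2 = 169 and x2 = 2.
Solving simultaneously gives x1 = 17, x2 = 2.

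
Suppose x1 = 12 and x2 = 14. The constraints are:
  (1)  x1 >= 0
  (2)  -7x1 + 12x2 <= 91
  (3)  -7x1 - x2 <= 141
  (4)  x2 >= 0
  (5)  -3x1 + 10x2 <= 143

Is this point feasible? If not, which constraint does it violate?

(1): 12 ≥ 0 ✓
(2): 84 ≤ 91 ✓
(3): -98 ≤ 141 ✓
(4): 14 ≥ 0 ✓
(5): 104 ≤ 143 ✓

feasible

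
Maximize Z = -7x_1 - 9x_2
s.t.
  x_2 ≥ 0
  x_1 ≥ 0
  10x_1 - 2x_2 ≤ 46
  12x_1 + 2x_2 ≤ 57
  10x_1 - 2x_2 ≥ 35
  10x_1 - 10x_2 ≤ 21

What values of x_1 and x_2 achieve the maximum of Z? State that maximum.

x_1 = 77/20, x_2 = 7/4, maximum Z = -427/10

Extreme points and Z = -7x_1 - 9x_2:
  (46/11, 75/22) → Z = -1319/22
  (153/35, 159/70) → Z = -3573/70
  (77/20, 7/4) → Z = -427/10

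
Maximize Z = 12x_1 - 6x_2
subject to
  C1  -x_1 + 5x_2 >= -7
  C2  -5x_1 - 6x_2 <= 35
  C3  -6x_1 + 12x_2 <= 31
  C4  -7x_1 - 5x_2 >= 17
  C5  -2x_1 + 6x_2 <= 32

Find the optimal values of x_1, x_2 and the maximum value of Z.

Vertices and Z = 12x_1 - 6x_2:
  (-133/31, -70/31) → Z = -1176/31
  (-5/4, -33/20) → Z = -51/10
  (-101/16, -55/96) → Z = -1157/16
  (-359/114, 115/114) → Z = -833/19

At the optimal vertex, -x_1 + 5x_2 = -7 and -7x_1 - 5x_2 = 17.
Solving simultaneously gives x_1 = -5/4, x_2 = -33/20.

x_1 = -5/4, x_2 = -33/20, maximum Z = -51/10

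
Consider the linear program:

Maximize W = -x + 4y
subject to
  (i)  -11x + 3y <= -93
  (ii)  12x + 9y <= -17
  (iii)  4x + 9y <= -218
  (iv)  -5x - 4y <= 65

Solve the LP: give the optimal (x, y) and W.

x = 287/29, y = -830/29, maximum W = -3607/29

Extreme points and W = -x + 4y:
  (201/8, -637/18) → W = -12001/72
  (517/3, -695/3) → W = -1099
  (287/29, -830/29) → W = -3607/29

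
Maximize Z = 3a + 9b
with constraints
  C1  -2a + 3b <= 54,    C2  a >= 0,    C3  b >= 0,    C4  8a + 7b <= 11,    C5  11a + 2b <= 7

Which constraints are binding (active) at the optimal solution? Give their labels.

C2 and C4

Vertices and Z = 3a + 9b:
  (0, 0) → Z = 0
  (0, 11/7) → Z = 99/7
  (7/11, 0) → Z = 21/11
  (27/61, 65/61) → Z = 666/61

The maximum is at (0, 11/7). Substituting into each constraint, equality holds for C2 and C4; the remaining constraints have slack.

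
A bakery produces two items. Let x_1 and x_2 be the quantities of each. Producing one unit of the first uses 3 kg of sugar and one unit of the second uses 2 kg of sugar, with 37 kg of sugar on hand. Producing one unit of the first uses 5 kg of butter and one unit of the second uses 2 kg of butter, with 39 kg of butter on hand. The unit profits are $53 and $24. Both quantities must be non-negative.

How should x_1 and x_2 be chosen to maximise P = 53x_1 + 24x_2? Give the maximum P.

The binding constraints are 3x_1 + 2x_2 = 37 and 5x_1 + 2x_2 = 39.
Solving simultaneously gives x_1 = 1, x_2 = 17.

x_1 = 1, x_2 = 17, maximum P = 461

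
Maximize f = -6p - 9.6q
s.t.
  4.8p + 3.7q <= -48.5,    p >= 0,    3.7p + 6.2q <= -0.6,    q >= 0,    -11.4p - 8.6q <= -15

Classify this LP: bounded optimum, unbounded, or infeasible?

The boundaries 4.8p + 3.7q = -48.5 and -11.4p - 8.6q = -15 meet at (4726/9, -2083/3), but that point violates q ≥ 0. Every candidate vertex is excluded by some other constraint, so the feasible region is empty.

infeasible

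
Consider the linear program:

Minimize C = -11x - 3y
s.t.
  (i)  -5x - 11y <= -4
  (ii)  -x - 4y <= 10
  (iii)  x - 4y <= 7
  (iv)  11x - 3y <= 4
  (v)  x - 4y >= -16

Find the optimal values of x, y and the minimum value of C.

Extreme points and C = -11x - 3y:
  (7/17, 3/17) → C = -86/17
  (-160/31, 84/31) → C = 1508/31
  (64/41, 180/41) → C = -1244/41

The binding constraints are 11x - 3y = 4 and x - 4y = -16.
Solving simultaneously gives x = 64/41, y = 180/41.

x = 64/41, y = 180/41, minimum C = -1244/41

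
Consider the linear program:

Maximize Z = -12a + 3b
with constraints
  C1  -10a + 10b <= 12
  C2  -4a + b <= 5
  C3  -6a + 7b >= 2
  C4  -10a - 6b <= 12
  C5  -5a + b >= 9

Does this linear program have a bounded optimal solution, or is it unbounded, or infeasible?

The boundaries -10a + 10b = 12 and -10a - 6b = 12 meet at (-6/5, 0), but that point violates -5a + b ≥ 9. Every candidate vertex is excluded by some other constraint, so the feasible region is empty.

infeasible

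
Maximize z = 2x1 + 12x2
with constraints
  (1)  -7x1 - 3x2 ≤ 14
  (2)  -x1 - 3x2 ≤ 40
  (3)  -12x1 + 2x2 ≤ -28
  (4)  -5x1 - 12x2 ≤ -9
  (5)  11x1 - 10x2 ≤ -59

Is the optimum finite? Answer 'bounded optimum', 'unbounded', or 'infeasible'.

From the feasible point (199/49, 508/49), moving in the direction (10, 11) keeps every constraint satisfied while z increases without bound.

unbounded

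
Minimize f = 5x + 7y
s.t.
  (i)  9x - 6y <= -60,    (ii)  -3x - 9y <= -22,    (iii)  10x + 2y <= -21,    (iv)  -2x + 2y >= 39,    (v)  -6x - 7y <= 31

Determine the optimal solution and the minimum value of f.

Feasible corners and f = 5x + 7y:
  (-307/24, 161/24) → f = -17
  (-433/33, 75/11) → f = -590/33
  (-5, 29/2) → f = 153/2
The feasible region is unbounded (it extends along (-1, 5), (-7, 6)), but f strictly increases along every unbounded feasible direction, so there is no improving ray and the minimum is attained at a vertex.

The optimum lies where -3x - 9y = -22 and -6x - 7y = 31.
Solving simultaneously gives x = -433/33, y = 75/11.

x = -433/33, y = 75/11, minimum f = -590/33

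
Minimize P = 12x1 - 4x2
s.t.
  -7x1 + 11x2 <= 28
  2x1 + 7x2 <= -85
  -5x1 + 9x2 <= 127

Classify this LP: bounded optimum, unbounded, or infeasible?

unbounded

From the feasible point (-1131/71, -539/71), moving in the direction (-11, -7) keeps every constraint satisfied while P decreases without bound.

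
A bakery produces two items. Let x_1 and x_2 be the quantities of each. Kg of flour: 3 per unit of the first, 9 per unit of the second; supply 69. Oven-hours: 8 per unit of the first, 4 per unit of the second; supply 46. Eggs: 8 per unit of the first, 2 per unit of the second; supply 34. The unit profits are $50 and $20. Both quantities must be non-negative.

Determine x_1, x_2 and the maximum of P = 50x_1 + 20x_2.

x_1 = 11/4, x_2 = 6, maximum P = 515/2

Feasible corners and P = 50x_1 + 20x_2:
  (0, 0) → P = 0
  (0, 23/3) → P = 460/3
  (17/4, 0) → P = 425/2
  (23/10, 69/10) → P = 253
  (11/4, 6) → P = 515/2

At the optimal vertex, 8x_1 + 4x_2 = 46 and 8x_1 + 2x_2 = 34.
Solving simultaneously gives x_1 = 11/4, x_2 = 6.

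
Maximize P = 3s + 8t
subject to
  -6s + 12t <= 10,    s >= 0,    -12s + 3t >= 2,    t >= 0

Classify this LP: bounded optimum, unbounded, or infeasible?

Feasible corners and P = 3s + 8t:
  (0, 5/6) → P = 20/3
  (1/21, 6/7) → P = 7
  (0, 2/3) → P = 16/3
The feasible region has finitely many vertices and no improving ray; the maximum is 7 at (1/21, 6/7).

bounded optimum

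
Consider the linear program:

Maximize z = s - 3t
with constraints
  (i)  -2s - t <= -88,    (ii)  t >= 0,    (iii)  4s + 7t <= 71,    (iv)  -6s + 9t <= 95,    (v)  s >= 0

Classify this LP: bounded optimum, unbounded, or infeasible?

The boundaries -2s - t = -88 and t = 0 meet at (44, 0), but that point violates 4s + 7t ≤ 71. Every candidate vertex is excluded by some other constraint, so the feasible region is empty.

infeasible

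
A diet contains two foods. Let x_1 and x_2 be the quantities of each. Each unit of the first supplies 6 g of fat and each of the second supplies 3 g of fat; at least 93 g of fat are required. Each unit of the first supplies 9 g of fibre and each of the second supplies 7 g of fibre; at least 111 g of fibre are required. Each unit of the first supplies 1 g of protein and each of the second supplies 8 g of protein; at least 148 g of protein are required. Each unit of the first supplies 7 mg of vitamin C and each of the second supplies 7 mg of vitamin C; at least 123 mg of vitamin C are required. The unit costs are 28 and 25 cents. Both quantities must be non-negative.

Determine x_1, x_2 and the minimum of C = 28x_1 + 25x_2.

x_1 = 20/3, x_2 = 53/3, minimum C = 1885/3

Vertices and C = 28x_1 + 25x_2:
  (0, 31) → C = 775
  (148, 0) → C = 4144
  (20/3, 53/3) → C = 1885/3
The feasible region is unbounded (it extends along (0, 1), (1, 0)), but C strictly increases along every unbounded feasible direction, so there is no improving ray and the minimum is attained at a vertex.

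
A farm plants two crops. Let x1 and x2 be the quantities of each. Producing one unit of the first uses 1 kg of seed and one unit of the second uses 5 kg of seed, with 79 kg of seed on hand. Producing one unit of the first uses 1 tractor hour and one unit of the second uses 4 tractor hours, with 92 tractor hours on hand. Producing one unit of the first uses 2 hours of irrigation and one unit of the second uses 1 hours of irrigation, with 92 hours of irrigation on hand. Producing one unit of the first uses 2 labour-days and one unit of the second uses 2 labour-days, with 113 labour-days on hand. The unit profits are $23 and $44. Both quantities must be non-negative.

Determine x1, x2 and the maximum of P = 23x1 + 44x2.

Corner points and P = 23x1 + 44x2:
  (0, 0) → P = 0
  (0, 79/5) → P = 3476/5
  (46, 0) → P = 1058
  (127/3, 22/3) → P = 3889/3

x1 = 127/3, x2 = 22/3, maximum P = 3889/3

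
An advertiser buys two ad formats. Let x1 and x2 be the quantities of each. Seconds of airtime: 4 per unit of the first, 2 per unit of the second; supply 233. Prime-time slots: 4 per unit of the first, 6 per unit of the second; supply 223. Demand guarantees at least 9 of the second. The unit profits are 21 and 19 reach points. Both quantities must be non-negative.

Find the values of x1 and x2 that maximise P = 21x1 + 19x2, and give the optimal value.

Vertices and P = 21x1 + 19x2:
  (0, 223/6) → P = 4237/6
  (0, 9) → P = 171
  (169/4, 9) → P = 4233/4

x1 = 169/4, x2 = 9, maximum P = 4233/4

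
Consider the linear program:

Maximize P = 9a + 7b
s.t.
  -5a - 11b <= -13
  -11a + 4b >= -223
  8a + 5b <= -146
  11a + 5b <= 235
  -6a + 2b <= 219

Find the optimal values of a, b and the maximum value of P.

Extreme points and P = 9a + 7b:
  (-557/21, 278/21) → P = -3067/21
  (-2383/76, 1173/76) → P = -3309/19
  (-1387/46, 438/23) → P = -6351/46

The binding constraints are 8a + 5b = -146 and -6a + 2b = 219.
Solving simultaneously gives a = -1387/46, b = 438/23.

a = -1387/46, b = 438/23, maximum P = -6351/46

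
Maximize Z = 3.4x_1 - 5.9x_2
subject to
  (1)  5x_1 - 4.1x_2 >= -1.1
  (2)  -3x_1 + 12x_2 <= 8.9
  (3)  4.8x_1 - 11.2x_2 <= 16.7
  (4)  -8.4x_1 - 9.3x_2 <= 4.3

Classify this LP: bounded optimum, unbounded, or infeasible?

bounded optimum

Feasible corners and Z = 3.4x_1 - 5.9x_2:
  (2329/4770, 412/477) → Z = -81947/23850
  (-1393/4047, -613/4047) → Z = -2239/8094
  (3751/300, 3.8675) → Z = 236317/12000
  (10715/13872, -1341/1156) → Z = 656869/69360
The feasible region has finitely many vertices and no improving ray; the maximum is 236317/12000 at (3751/300, 3.8675).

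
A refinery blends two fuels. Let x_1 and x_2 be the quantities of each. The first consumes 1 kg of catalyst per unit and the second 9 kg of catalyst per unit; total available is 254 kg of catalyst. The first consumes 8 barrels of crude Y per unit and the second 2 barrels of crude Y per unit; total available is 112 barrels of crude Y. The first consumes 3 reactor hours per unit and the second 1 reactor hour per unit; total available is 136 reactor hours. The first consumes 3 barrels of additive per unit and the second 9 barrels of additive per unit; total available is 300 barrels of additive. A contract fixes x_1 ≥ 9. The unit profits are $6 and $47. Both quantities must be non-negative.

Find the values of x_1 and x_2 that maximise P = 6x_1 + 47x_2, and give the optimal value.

Extreme points and P = 6x_1 + 47x_2:
  (14, 0) → P = 84
  (9, 0) → P = 54
  (9, 20) → P = 994

x_1 = 9, x_2 = 20, maximum P = 994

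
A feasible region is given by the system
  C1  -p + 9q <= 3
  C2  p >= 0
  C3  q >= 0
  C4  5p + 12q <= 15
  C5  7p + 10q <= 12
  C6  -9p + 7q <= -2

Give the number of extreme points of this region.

Pairwise boundary intersections that survive every other constraint:
  (78/73, 33/73)
  (39/74, 29/74)
  (12/7, 0)
  (2/9, 0)

4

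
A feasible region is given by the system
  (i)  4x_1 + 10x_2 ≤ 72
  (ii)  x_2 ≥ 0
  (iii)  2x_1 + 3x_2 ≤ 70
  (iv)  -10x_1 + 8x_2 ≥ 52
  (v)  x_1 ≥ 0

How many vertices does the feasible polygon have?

3

The feasible vertices (each the meet of two boundaries and inside every other half-plane) are:
  (14/33, 232/33)
  (0, 36/5)
  (0, 13/2)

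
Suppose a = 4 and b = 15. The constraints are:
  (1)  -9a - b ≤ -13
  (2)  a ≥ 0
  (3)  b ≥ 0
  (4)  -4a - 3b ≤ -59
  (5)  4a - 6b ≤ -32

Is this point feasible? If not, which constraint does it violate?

feasible

(1): -51 ≤ -13 ✓
(2): 4 ≥ 0 ✓
(3): 15 ≥ 0 ✓
(4): -61 ≤ -59 ✓
(5): -74 ≤ -32 ✓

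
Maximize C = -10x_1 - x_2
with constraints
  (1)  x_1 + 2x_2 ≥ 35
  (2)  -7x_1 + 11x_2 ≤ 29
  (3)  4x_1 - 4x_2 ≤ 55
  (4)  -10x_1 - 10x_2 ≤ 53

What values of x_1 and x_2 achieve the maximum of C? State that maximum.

x_1 = 327/25, x_2 = 274/25, maximum C = -3544/25

Vertices and C = -10x_1 - x_2:
  (327/25, 274/25) → C = -3544/25
  (125/6, 85/12) → C = -2585/12
  (721/16, 501/16) → C = -7711/16

The optimum lies where x_1 + 2x_2 = 35 and -7x_1 + 11x_2 = 29.
Solving simultaneously gives x_1 = 327/25, x_2 = 274/25.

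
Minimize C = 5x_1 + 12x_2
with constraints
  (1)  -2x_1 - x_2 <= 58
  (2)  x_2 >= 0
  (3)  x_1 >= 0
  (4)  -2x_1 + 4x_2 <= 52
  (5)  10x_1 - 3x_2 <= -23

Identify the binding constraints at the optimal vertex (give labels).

(3) and (5)

Feasible corners and C = 5x_1 + 12x_2:
  (0, 13) → C = 156
  (0, 23/3) → C = 92
  (32/17, 237/17) → C = 3004/17

The minimum is at (0, 23/3). Substituting into each constraint, equality holds for (3) and (5); the remaining constraints have slack.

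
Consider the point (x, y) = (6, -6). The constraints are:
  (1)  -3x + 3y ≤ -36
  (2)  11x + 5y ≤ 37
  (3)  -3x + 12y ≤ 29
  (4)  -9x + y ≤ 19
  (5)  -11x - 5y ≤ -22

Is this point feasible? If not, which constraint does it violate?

(1): -36 ≤ -36 ✓
(2): 36 ≤ 37 ✓
(3): -90 ≤ 29 ✓
(4): -60 ≤ 19 ✓
(5): -36 ≤ -22 ✓

feasible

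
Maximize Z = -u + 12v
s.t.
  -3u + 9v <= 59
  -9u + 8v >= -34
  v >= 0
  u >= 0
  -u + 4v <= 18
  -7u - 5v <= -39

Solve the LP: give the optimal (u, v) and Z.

u = 10, v = 7, maximum Z = 74

Vertices and Z = -u + 12v:
  (10, 7) → Z = 74
  (482/101, 113/101) → Z = 874/101
  (2, 5) → Z = 58

At the optimal vertex, -9u + 8v = -34 and -u + 4v = 18.
Solving simultaneously gives u = 10, v = 7.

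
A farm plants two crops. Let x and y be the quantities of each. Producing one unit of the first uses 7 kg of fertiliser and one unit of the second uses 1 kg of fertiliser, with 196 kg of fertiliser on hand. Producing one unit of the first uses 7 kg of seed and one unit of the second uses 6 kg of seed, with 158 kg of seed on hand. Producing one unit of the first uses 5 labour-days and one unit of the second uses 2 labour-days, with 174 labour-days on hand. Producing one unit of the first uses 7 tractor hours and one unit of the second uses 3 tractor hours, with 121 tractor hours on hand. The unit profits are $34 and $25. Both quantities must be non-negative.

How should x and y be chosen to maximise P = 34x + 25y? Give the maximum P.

x = 12, y = 37/3, maximum P = 2149/3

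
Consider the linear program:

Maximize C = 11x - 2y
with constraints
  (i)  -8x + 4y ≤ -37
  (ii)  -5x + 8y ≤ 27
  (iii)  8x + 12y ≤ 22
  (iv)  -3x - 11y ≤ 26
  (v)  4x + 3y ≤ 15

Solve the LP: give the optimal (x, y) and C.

Extreme points and C = 11x - 2y:
  (133/32, -15/16) → C = 1523/32
  (303/100, -319/100) → C = 3971/100
  (19/4, -4/3) → C = 659/12
  (243/35, -149/35) → C = 2971/35

x = 243/35, y = -149/35, maximum C = 2971/35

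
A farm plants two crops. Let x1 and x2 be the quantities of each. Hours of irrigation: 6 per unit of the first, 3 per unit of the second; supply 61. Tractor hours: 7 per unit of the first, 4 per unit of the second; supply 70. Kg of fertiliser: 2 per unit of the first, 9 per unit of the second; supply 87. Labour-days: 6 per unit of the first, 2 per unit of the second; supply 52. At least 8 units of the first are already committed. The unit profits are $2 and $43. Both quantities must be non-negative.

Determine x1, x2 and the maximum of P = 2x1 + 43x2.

x1 = 8, x2 = 2, maximum P = 102

The binding constraints are 6x1 + 2x2 = 52 and x1 = 8.
Solving simultaneously gives x1 = 8, x2 = 2.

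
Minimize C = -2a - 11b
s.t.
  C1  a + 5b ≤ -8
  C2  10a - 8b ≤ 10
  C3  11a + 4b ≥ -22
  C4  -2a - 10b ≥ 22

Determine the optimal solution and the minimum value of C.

a = -22/17, b = -33/17, minimum C = 407/17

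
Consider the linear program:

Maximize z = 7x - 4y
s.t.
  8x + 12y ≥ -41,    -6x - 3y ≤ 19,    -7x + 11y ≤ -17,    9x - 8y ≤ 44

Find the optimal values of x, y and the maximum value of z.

Feasible corners and z = 7x - 4y:
  (-247/172, -423/172) → z = -37/172
  (50/43, -721/172) → z = 1071/43
  (348/43, 155/43) → z = 1816/43

The binding constraints are -7x + 11y = -17 and 9x - 8y = 44.
Solving simultaneously gives x = 348/43, y = 155/43.

x = 348/43, y = 155/43, maximum z = 1816/43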